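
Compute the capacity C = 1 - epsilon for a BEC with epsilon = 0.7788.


C = 1 - epsilon = 1 - 0.7788 = 0.2212

0.2212 bits


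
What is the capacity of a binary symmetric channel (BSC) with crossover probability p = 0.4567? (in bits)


H(p) = -p*log2(p) - (1-p)*log2(1-p) = -0.4567*log2(0.4567) - 0.5433*log2(0.5433) = 0.516382 + 0.478201 = 0.9946. C = 1 - H(p) = 1 - 0.9946 = 0.0054

0.0054 bits


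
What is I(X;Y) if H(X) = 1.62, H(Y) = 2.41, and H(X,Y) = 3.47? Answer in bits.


I(X;Y) = H(X) + H(Y) - H(X,Y) = 1.62 + 2.41 - 3.47 = 0.56

0.56 bits


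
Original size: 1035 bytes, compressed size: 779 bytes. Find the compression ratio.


Ratio = original / compressed = 1035 / 779 = 1.3286

1.3286


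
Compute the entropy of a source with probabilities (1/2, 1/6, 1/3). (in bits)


H = -sum(p_i * log2(p_i)). Terms: -(1/2)*log2(1/2) = 0.500000; -(1/6)*log2(1/6) = 0.430827; -(1/3)*log2(1/3) = 0.528321. H = 0.500000 + 0.430827 + 0.528321 = 1.4591

1.4591 bits


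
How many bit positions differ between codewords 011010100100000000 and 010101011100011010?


Count differing positions: . . ^ ^ ^ ^ ^ ^ ^ . . . . ^ ^ . ^ . = 10 differences

10


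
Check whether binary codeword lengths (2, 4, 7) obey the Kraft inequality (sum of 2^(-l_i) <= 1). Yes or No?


Kraft sum = sum(2^(-l_i)) = 0.3203, need <= 1. Result: satisfied (a binary prefix-free code with these lengths exists)

Yes


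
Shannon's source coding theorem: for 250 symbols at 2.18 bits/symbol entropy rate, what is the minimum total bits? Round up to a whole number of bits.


Minimum bits >= n * H = 250 * 2.18 = 545.0, rounded up to a whole number of bits = 545

545 bits


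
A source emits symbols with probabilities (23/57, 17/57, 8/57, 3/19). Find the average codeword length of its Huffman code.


Huffman construction (repeatedly merge the two least-probable nodes; each merge adds 1 bit to every symbol beneath it): 8/57 + 3/19 = 17/57; 17/57 + 17/57 = 34/57; 23/57 + 34/57 = 1. Resulting codeword lengths (in the order the probabilities were given): (1, 2, 3, 3). L_avg = sum(p_i * l_i) = 23/57*1 + 17/57*2 + 8/57*3 + 3/19*3 = 36/19 = 1.8947

1.8947 bits


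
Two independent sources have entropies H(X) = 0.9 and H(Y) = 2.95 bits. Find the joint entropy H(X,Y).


For independent variables, H(X,Y) = H(X) + H(Y) = 0.9 + 2.95 = 3.85

3.85 bits


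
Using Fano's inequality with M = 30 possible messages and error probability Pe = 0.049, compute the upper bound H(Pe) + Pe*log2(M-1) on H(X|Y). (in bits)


H(Pe) = -Pe*log2(Pe) - (1-Pe)*log2(1-Pe) = -0.049*log2(0.049) - 0.951*log2(0.951) = 0.213203 + 0.068931 = 0.2821. Pe*log2(M-1) = 0.049*log2(29) = 0.238041. Bound = H(Pe) + Pe*log2(M-1) = 0.213203 + 0.068931 + 0.238041 = 0.5202

0.5202 bits


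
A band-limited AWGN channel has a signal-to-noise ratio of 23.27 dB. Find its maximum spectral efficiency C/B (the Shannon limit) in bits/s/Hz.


SNR_linear = 10^(23.27/10) = 212.3244; C/B = log2(1 + SNR_linear) = log2(1 + 212.3244) = 7.7369

7.7369 bits/s/Hz


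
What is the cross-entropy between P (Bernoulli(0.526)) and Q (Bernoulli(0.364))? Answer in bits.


H(P,Q) = -p*log2(q) - (1-p)*log2(1-q). -0.526*log2(0.364) = 0.766903; -0.474*log2(0.636) = 0.309475. H(P,Q) = 0.766903 + 0.309475 = 1.0764

1.0764 bits


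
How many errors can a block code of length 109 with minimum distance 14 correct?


Correction capability = floor((d-1)/2) = floor((14-1)/2) = 6

6 errors


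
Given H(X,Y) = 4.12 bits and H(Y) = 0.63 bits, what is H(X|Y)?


H(X|Y) = H(X,Y) - H(Y) = 4.12 - 0.63 = 3.49

3.49 bits


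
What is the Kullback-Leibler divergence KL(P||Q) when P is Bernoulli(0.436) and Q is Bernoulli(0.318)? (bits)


KL = p*log2(p/q) + (1-p)*log2((1-p)/(1-q)) = 0.436*log2(0.436/0.318) + 0.564*log2(0.564/0.682) = 0.0439

0.0439 bits


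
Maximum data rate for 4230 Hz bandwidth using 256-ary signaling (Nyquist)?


Rate = 2 * B * log2(M) = 2 * 4230 * 8.0 = 67680.0

67680.0 bps


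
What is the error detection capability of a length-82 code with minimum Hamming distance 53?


Detection capability = d_min - 1 = 53 - 1 = 52

52 errors


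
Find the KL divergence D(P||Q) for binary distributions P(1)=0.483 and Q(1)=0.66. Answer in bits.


KL = p*log2(p/q) + (1-p)*log2((1-p)/(1-q)) = 0.483*log2(0.483/0.66) + 0.517*log2(0.517/0.34) = 0.095

0.095 bits


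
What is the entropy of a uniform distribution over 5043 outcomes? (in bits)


H = log2(n) = log2(5043) = 12.3001

12.3001 bits


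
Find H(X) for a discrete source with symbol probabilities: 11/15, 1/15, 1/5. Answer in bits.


H = -sum(p_i * log2(p_i)). Terms: -(11/15)*log2(11/15) = 0.328137; -(1/15)*log2(1/15) = 0.260459; -(1/5)*log2(1/5) = 0.464386. H = 0.328137 + 0.260459 + 0.464386 = 1.053

1.053 bits


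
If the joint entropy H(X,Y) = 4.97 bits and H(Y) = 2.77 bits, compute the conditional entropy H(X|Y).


H(X|Y) = H(X,Y) - H(Y) = 4.97 - 2.77 = 2.2

2.2 bits


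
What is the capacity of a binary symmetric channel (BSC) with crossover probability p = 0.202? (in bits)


H(p) = -p*log2(p) - (1-p)*log2(1-p) = -0.202*log2(0.202) - 0.798*log2(0.798) = 0.466130 + 0.259780 = 0.7259. C = 1 - H(p) = 1 - 0.7259 = 0.2741

0.2741 bits


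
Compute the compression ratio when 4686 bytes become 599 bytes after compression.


Ratio = original / compressed = 4686 / 599 = 7.823

7.823


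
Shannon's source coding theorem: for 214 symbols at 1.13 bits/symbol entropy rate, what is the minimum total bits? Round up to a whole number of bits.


Minimum bits >= n * H = 214 * 1.13 = 241.82, rounded up to a whole number of bits = 242

242 bits


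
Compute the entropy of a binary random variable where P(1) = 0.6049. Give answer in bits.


H = -p*log2(p) - (1-p)*log2(1-p). -0.6049*log2(0.6049) = 0.438692; -0.3951*log2(0.3951) = 0.529320. H = 0.438692 + 0.529320 = 0.968

0.968 bits


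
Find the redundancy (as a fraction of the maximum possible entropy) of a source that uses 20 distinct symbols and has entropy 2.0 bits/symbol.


H_max = log2(K) = log2(20) = 4.3219 bits/symbol. Redundancy = 1 - H/H_max = 1 - 2.0/4.3219 = 1 - 0.4628 = 0.5372

0.5372


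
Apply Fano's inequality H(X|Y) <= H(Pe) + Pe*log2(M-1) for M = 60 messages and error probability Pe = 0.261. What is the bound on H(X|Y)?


H(Pe) = -Pe*log2(Pe) - (1-Pe)*log2(1-Pe) = -0.261*log2(0.261) - 0.739*log2(0.739) = 0.505786 + 0.322465 = 0.8283. Pe*log2(M-1) = 0.261*log2(59) = 1.535370. Bound = H(Pe) + Pe*log2(M-1) = 0.505786 + 0.322465 + 1.535370 = 2.3636

2.3636 bits


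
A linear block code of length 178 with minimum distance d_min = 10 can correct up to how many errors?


Correction capability = floor((d-1)/2) = floor((10-1)/2) = 4

4 errors


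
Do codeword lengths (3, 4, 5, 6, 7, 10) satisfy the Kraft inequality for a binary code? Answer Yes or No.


Kraft sum = sum(2^(-l_i)) = 0.2432, need <= 1. Result: satisfied (a binary prefix-free code with these lengths exists)

Yes


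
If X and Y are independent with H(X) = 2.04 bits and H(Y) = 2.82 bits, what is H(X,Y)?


For independent variables, H(X,Y) = H(X) + H(Y) = 2.04 + 2.82 = 4.86

4.86 bits


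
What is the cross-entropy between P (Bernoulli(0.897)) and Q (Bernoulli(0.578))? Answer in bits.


H(P,Q) = -p*log2(q) - (1-p)*log2(1-q). -0.897*log2(0.578) = 0.709400; -0.103*log2(0.422) = 0.128203. H(P,Q) = 0.709400 + 0.128203 = 0.8376

0.8376 bits


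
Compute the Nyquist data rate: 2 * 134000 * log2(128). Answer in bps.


Rate = 2 * B * log2(M) = 2 * 134000 * 7.0 = 1876000.0

1876000.0 bps


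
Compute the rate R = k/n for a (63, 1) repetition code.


Rate = k/n = 1/63

1/63


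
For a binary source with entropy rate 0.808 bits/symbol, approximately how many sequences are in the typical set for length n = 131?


log2|A_typical| = nH = 131 * 0.808 = 105.848, so |A_typical| ~ 2^105.848 = 7.302e+31

7.302e+31


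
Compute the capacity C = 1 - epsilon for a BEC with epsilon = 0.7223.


C = 1 - epsilon = 1 - 0.7223 = 0.2777

0.2777 bits


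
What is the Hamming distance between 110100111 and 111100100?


Count differing positions: . . ^ . . . . ^ ^ = 3 differences

3


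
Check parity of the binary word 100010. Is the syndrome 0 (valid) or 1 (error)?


Syndrome = XOR of all bits = 1 XOR 0 XOR 0 XOR 0 XOR 1 XOR 0 = 0

0


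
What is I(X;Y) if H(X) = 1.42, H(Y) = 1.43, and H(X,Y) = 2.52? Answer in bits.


I(X;Y) = H(X) + H(Y) - H(X,Y) = 1.42 + 1.43 - 2.52 = 0.33

0.33 bits


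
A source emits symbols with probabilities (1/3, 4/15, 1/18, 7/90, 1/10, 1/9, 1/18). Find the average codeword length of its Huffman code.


Huffman construction (repeatedly merge the two least-probable nodes; each merge adds 1 bit to every symbol beneath it): 1/18 + 1/18 = 1/9; 7/90 + 1/10 = 8/45; 1/9 + 1/9 = 2/9; 8/45 + 2/9 = 2/5; 4/15 + 1/3 = 3/5; 2/5 + 3/5 = 1. Resulting codeword lengths (in the order the probabilities were given): (2, 2, 4, 3, 3, 3, 4). L_avg = sum(p_i * l_i) = 1/3*2 + 4/15*2 + 1/18*4 + 7/90*3 + 1/10*3 + 1/9*3 + 1/18*4 = 113/45 = 2.5111

2.5111 bits


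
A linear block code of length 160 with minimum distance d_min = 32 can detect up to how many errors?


Detection capability = d_min - 1 = 32 - 1 = 31

31 errors


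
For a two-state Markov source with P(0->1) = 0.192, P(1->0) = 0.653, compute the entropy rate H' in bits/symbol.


Stationary distribution: pi_0 = p10/(p01+p10) = 0.7728, pi_1 = 0.2272. Entropy rate H' = pi_0*H(p01) + pi_1*H(p10) = 0.7728*0.7056 + 0.2272*0.9314 = 0.7569

0.7569 bits/symbol


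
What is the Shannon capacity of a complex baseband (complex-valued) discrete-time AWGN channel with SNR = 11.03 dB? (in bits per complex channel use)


SNR_linear = 10^(11.03/10) = 12.6765; C = log2(1 + SNR_linear) = log2(1 + 12.6765) = 3.7736

3.7736 bits/channel use


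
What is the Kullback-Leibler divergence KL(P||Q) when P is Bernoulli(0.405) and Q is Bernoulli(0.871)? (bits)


KL = p*log2(p/q) + (1-p)*log2((1-p)/(1-q)) = 0.405*log2(0.405/0.871) + 0.595*log2(0.595/0.129) = 0.8649

0.8649 bits


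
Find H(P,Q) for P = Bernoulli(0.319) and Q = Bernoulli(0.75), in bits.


H(P,Q) = -p*log2(q) - (1-p)*log2(1-q). -0.319*log2(0.75) = 0.132397; -0.681*log2(0.25) = 1.362000. H(P,Q) = 0.132397 + 1.362000 = 1.4944

1.4944 bits


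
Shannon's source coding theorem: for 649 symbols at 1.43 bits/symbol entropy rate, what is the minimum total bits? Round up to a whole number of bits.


Minimum bits >= n * H = 649 * 1.43 = 928.07, rounded up to a whole number of bits = 929

929 bits


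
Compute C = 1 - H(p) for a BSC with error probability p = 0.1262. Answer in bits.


H(p) = -p*log2(p) - (1-p)*log2(1-p) = -0.1262*log2(0.1262) - 0.8738*log2(0.8738) = 0.376860 + 0.170063 = 0.5469. C = 1 - H(p) = 1 - 0.5469 = 0.4531

0.4531 bits


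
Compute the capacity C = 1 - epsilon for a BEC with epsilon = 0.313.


C = 1 - epsilon = 1 - 0.313 = 0.687

0.687 bits


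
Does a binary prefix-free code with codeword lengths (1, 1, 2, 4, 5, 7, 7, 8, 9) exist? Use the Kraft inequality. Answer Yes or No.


Kraft sum = sum(2^(-l_i)) = 1.3652, need <= 1. Result: violated (a binary prefix-free code with these lengths cannot exist)

No


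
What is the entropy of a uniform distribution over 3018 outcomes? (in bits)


H = log2(n) = log2(3018) = 11.5594

11.5594 bits


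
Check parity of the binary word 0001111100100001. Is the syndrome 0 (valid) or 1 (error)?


Syndrome = XOR of all bits = 0 XOR 0 XOR 0 XOR 1 XOR 1 XOR 1 XOR 1 XOR 1 XOR 0 XOR 0 XOR 1 XOR 0 XOR 0 XOR 0 XOR 0 XOR 1 = 1

1


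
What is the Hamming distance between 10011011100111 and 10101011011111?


Count differing positions: . . ^ ^ . . . . ^ ^ ^ . . . = 5 differences

5


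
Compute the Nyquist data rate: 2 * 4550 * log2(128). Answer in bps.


Rate = 2 * B * log2(M) = 2 * 4550 * 7.0 = 63700.0

63700.0 bps


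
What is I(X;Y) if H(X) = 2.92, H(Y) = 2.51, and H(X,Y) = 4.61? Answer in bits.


I(X;Y) = H(X) + H(Y) - H(X,Y) = 2.92 + 2.51 - 4.61 = 0.82

0.82 bits


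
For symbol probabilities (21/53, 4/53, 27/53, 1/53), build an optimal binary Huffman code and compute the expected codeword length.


Huffman construction (repeatedly merge the two least-probable nodes; each merge adds 1 bit to every symbol beneath it): 1/53 + 4/53 = 5/53; 5/53 + 21/53 = 26/53; 26/53 + 27/53 = 1. Resulting codeword lengths (in the order the probabilities were given): (2, 3, 1, 3). L_avg = sum(p_i * l_i) = 21/53*2 + 4/53*3 + 27/53*1 + 1/53*3 = 84/53 = 1.5849

1.5849 bits


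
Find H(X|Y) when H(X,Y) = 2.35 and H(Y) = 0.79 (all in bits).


H(X|Y) = H(X,Y) - H(Y) = 2.35 - 0.79 = 1.56

1.56 bits


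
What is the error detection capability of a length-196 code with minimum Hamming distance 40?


Detection capability = d_min - 1 = 40 - 1 = 39

39 errors


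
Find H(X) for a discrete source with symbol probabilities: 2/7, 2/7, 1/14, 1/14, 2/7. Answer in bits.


H = -sum(p_i * log2(p_i)). Terms: -(2/7)*log2(2/7) = 0.516387; -(2/7)*log2(2/7) = 0.516387; -(1/14)*log2(1/14) = 0.271954; -(1/14)*log2(1/14) = 0.271954; -(2/7)*log2(2/7) = 0.516387. H = 0.516387 + 0.516387 + 0.271954 + 0.271954 + 0.516387 = 2.0931

2.0931 bits


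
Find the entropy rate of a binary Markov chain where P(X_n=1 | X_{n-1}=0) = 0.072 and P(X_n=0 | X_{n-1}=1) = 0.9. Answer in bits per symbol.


Stationary distribution: pi_0 = p10/(p01+p10) = 0.9259, pi_1 = 0.0741. Entropy rate H' = pi_0*H(p01) + pi_1*H(p10) = 0.9259*0.3733 + 0.0741*0.469 = 0.3804

0.3804 bits/symbol


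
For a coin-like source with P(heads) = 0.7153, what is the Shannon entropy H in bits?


H = -p*log2(p) - (1-p)*log2(1-p). -0.7153*log2(0.7153) = 0.345761; -0.2847*log2(0.2847) = 0.516015. H = 0.345761 + 0.516015 = 0.8618

0.8618 bits


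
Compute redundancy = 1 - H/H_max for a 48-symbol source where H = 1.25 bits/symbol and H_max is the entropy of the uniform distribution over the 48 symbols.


H_max = log2(K) = log2(48) = 5.585 bits/symbol. Redundancy = 1 - H/H_max = 1 - 1.25/5.585 = 1 - 0.2238 = 0.7762

0.7762


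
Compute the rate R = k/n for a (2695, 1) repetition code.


Rate = k/n = 1/2695

1/2695


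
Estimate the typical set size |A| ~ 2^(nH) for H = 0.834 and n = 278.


log2|A_typical| = nH = 278 * 0.834 = 231.852, so |A_typical| ~ 2^231.852 = 6.229e+69

6.229e+69


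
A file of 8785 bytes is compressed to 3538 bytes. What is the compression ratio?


Ratio = original / compressed = 8785 / 3538 = 2.483

2.483


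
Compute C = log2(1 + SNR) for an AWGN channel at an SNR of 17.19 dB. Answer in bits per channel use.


SNR_linear = 10^(17.19/10) = 52.36; C = log2(1 + SNR_linear) = log2(1 + 52.36) = 5.7377

5.7377 bits/channel use


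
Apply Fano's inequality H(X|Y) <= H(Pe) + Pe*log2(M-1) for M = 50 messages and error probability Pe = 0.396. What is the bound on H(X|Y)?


H(Pe) = -Pe*log2(Pe) - (1-Pe)*log2(1-Pe) = -0.396*log2(0.396) - 0.604*log2(0.604) = 0.529225 + 0.439337 = 0.9686. Pe*log2(M-1) = 0.396*log2(49) = 2.223425. Bound = H(Pe) + Pe*log2(M-1) = 0.529225 + 0.439337 + 2.223425 = 3.192

3.192 bits


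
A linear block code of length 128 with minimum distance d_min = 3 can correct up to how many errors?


Correction capability = floor((d-1)/2) = floor((3-1)/2) = 1

1 errors


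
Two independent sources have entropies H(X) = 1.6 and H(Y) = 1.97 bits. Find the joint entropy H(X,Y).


For independent variables, H(X,Y) = H(X) + H(Y) = 1.6 + 1.97 = 3.57

3.57 bits


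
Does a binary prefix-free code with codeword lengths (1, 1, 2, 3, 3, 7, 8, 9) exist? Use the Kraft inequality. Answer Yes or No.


Kraft sum = sum(2^(-l_i)) = 1.5137, need <= 1. Result: violated (a binary prefix-free code with these lengths cannot exist)

No


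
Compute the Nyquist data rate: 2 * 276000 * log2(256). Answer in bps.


Rate = 2 * B * log2(M) = 2 * 276000 * 8.0 = 4416000.0

4416000.0 bps


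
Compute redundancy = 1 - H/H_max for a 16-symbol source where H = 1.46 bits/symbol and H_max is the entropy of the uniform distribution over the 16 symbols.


H_max = log2(K) = log2(16) = 4.0 bits/symbol. Redundancy = 1 - H/H_max = 1 - 1.46/4.0 = 1 - 0.365 = 0.635

0.635


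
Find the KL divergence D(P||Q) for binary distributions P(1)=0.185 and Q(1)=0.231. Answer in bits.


KL = p*log2(p/q) + (1-p)*log2((1-p)/(1-q)) = 0.185*log2(0.185/0.231) + 0.815*log2(0.815/0.769) = 0.009

0.009 bits


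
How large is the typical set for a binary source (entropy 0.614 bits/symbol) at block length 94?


log2|A_typical| = nH = 94 * 0.614 = 57.716, so |A_typical| ~ 2^57.716 = 2.367e+17

2.367e+17


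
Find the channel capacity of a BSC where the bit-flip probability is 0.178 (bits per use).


H(p) = -p*log2(p) - (1-p)*log2(1-p) = -0.178*log2(0.178) - 0.822*log2(0.822) = 0.443229 + 0.232453 = 0.6757. C = 1 - H(p) = 1 - 0.6757 = 0.3243

0.3243 bits


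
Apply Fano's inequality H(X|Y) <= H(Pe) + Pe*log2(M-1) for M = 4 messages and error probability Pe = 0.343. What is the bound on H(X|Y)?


H(Pe) = -Pe*log2(Pe) - (1-Pe)*log2(1-Pe) = -0.343*log2(0.343) - 0.657*log2(0.657) = 0.529496 + 0.398165 = 0.9277. Pe*log2(M-1) = 0.343*log2(3) = 0.543642. Bound = H(Pe) + Pe*log2(M-1) = 0.529496 + 0.398165 + 0.543642 = 1.4713

1.4713 bits


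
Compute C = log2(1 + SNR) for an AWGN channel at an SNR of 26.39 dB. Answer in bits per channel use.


SNR_linear = 10^(26.39/10) = 435.5119; C = log2(1 + SNR_linear) = log2(1 + 435.5119) = 8.7699

8.7699 bits/channel use


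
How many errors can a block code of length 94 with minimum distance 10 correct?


Correction capability = floor((d-1)/2) = floor((10-1)/2) = 4

4 errors


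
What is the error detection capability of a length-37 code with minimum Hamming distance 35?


Detection capability = d_min - 1 = 35 - 1 = 34

34 errors


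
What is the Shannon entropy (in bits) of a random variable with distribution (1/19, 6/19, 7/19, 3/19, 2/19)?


H = -sum(p_i * log2(p_i)). Terms: -(1/19)*log2(1/19) = 0.223575; -(6/19)*log2(6/19) = 0.525147; -(7/19)*log2(7/19) = 0.530737; -(3/19)*log2(3/19) = 0.420468; -(2/19)*log2(2/19) = 0.341887. H = 0.223575 + 0.525147 + 0.530737 + 0.420468 + 0.341887 = 2.0418

2.0418 bits


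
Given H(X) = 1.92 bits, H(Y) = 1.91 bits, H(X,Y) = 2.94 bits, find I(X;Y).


I(X;Y) = H(X) + H(Y) - H(X,Y) = 1.92 + 1.91 - 2.94 = 0.89

0.89 bits


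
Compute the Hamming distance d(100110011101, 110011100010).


Count differing positions: . ^ . ^ . ^ ^ ^ ^ ^ ^ ^ = 9 differences

9


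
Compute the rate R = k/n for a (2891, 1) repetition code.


Rate = k/n = 1/2891

1/2891


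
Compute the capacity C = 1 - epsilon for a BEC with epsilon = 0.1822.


C = 1 - epsilon = 1 - 0.1822 = 0.8178

0.8178 bits


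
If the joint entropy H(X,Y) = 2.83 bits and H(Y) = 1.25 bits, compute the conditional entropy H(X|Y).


H(X|Y) = H(X,Y) - H(Y) = 2.83 - 1.25 = 1.58

1.58 bits


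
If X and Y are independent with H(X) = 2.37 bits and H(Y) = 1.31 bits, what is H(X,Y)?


For independent variables, H(X,Y) = H(X) + H(Y) = 2.37 + 1.31 = 3.68

3.68 bits


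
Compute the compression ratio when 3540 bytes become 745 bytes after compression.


Ratio = original / compressed = 3540 / 745 = 4.7517

4.7517


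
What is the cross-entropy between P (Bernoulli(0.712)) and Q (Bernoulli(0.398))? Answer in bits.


H(P,Q) = -p*log2(q) - (1-p)*log2(1-q). -0.712*log2(0.398) = 0.946362; -0.288*log2(0.602) = 0.210863. H(P,Q) = 0.946362 + 0.210863 = 1.1572

1.1572 bits


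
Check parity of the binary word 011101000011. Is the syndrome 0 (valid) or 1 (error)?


Syndrome = XOR of all bits = 0 XOR 1 XOR 1 XOR 1 XOR 0 XOR 1 XOR 0 XOR 0 XOR 0 XOR 0 XOR 1 XOR 1 = 0

0


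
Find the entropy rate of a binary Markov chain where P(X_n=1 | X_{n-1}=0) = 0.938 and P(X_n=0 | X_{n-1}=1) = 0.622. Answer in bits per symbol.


Stationary distribution: pi_0 = p10/(p01+p10) = 0.3987, pi_1 = 0.6013. Entropy rate H' = pi_0*H(p01) + pi_1*H(p10) = 0.3987*0.3353 + 0.6013*0.9566 = 0.7089

0.7089 bits/symbol


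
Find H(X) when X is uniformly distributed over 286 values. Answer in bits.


H = log2(n) = log2(286) = 8.1599

8.1599 bits


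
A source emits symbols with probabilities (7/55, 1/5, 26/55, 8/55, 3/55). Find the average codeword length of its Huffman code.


Huffman construction (repeatedly merge the two least-probable nodes; each merge adds 1 bit to every symbol beneath it): 3/55 + 7/55 = 2/11; 8/55 + 2/11 = 18/55; 1/5 + 18/55 = 29/55; 26/55 + 29/55 = 1. Resulting codeword lengths (in the order the probabilities were given): (4, 2, 1, 3, 4). L_avg = sum(p_i * l_i) = 7/55*4 + 1/5*2 + 26/55*1 + 8/55*3 + 3/55*4 = 112/55 = 2.0364

2.0364 bits


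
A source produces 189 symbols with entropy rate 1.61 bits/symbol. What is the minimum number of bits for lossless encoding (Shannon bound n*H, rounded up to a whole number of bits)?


Minimum bits >= n * H = 189 * 1.61 = 304.29, rounded up to a whole number of bits = 305

305 bits


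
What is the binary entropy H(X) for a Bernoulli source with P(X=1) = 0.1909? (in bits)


H = -p*log2(p) - (1-p)*log2(1-p). -0.1909*log2(0.1909) = 0.456081; -0.8091*log2(0.8091) = 0.247269. H = 0.456081 + 0.247269 = 0.7034

0.7034 bits


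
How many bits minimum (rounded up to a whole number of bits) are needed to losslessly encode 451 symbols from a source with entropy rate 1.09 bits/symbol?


Minimum bits >= n * H = 451 * 1.09 = 491.59, rounded up to a whole number of bits = 492

492 bits


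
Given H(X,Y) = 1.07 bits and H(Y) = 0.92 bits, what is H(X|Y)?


H(X|Y) = H(X,Y) - H(Y) = 1.07 - 0.92 = 0.15

0.15 bits


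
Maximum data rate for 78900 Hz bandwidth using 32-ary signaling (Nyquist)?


Rate = 2 * B * log2(M) = 2 * 78900 * 5.0 = 789000.0

789000.0 bps


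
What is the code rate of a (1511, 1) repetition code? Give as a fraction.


Rate = k/n = 1/1511

1/1511


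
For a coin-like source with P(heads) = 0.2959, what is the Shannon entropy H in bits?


H = -p*log2(p) - (1-p)*log2(1-p). -0.2959*log2(0.2959) = 0.519843; -0.7041*log2(0.7041) = 0.356379. H = 0.519843 + 0.356379 = 0.8762

0.8762 bits


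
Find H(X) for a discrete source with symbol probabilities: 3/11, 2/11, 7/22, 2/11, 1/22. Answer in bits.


H = -sum(p_i * log2(p_i)). Terms: -(3/11)*log2(3/11) = 0.511219; -(2/11)*log2(2/11) = 0.447169; -(7/22)*log2(7/22) = 0.525661; -(2/11)*log2(2/11) = 0.447169; -(1/22)*log2(1/22) = 0.202701. H = 0.511219 + 0.447169 + 0.525661 + 0.447169 + 0.202701 = 2.1339

2.1339 bits


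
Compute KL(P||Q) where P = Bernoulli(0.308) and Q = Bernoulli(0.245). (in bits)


KL = p*log2(p/q) + (1-p)*log2((1-p)/(1-q)) = 0.308*log2(0.308/0.245) + 0.692*log2(0.692/0.755) = 0.0147

0.0147 bits


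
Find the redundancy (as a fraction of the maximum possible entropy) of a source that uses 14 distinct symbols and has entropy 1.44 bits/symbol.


H_max = log2(K) = log2(14) = 3.8074 bits/symbol. Redundancy = 1 - H/H_max = 1 - 1.44/3.8074 = 1 - 0.3782 = 0.6218

0.6218


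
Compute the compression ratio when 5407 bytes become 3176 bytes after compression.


Ratio = original / compressed = 5407 / 3176 = 1.7025

1.7025


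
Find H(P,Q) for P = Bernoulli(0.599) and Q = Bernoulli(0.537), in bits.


H(P,Q) = -p*log2(q) - (1-p)*log2(1-q). -0.599*log2(0.537) = 0.537307; -0.401*log2(0.463) = 0.445477. H(P,Q) = 0.537307 + 0.445477 = 0.9828

0.9828 bits


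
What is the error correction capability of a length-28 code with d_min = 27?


Correction capability = floor((d-1)/2) = floor((27-1)/2) = 13

13 errors


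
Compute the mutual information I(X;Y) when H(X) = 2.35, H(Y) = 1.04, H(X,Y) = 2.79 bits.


I(X;Y) = H(X) + H(Y) - H(X,Y) = 2.35 + 1.04 - 2.79 = 0.6

0.6 bits


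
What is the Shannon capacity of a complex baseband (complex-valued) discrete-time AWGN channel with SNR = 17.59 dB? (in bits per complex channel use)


SNR_linear = 10^(17.59/10) = 57.4116; C = log2(1 + SNR_linear) = log2(1 + 57.4116) = 5.8682

5.8682 bits/channel use


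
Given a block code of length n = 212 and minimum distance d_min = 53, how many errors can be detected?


Detection capability = d_min - 1 = 53 - 1 = 52

52 errors


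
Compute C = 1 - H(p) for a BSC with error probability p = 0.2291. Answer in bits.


H(p) = -p*log2(p) - (1-p)*log2(1-p) = -0.2291*log2(0.2291) - 0.7709*log2(0.7709) = 0.487055 + 0.289384 = 0.7764. C = 1 - H(p) = 1 - 0.7764 = 0.2236

0.2236 bits


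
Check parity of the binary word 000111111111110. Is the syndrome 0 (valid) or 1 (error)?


Syndrome = XOR of all bits = 0 XOR 0 XOR 0 XOR 1 XOR 1 XOR 1 XOR 1 XOR 1 XOR 1 XOR 1 XOR 1 XOR 1 XOR 1 XOR 1 XOR 0 = 1

1


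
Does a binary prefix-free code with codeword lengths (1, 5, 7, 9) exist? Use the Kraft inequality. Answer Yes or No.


Kraft sum = sum(2^(-l_i)) = 0.541, need <= 1. Result: satisfied (a binary prefix-free code with these lengths exists)

Yes


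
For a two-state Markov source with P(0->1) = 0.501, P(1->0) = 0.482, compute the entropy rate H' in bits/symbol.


Stationary distribution: pi_0 = p10/(p01+p10) = 0.4903, pi_1 = 0.5097. Entropy rate H' = pi_0*H(p01) + pi_1*H(p10) = 0.4903*1.0 + 0.5097*0.9991 = 0.9995

0.9995 bits/symbol


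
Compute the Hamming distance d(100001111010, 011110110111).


Count differing positions: ^ ^ ^ ^ ^ ^ . . ^ ^ . ^ = 9 differences

9


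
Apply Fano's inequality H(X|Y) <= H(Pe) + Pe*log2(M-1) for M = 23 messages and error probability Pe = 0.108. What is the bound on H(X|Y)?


H(Pe) = -Pe*log2(Pe) - (1-Pe)*log2(1-Pe) = -0.108*log2(0.108) - 0.892*log2(0.892) = 0.346777 + 0.147077 = 0.4939. Pe*log2(M-1) = 0.108*log2(22) = 0.481619. Bound = H(Pe) + Pe*log2(M-1) = 0.346777 + 0.147077 + 0.481619 = 0.9755

0.9755 bits


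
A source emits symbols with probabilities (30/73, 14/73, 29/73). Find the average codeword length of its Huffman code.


Huffman construction (repeatedly merge the two least-probable nodes; each merge adds 1 bit to every symbol beneath it): 14/73 + 29/73 = 43/73; 30/73 + 43/73 = 1. Resulting codeword lengths (in the order the probabilities were given): (1, 2, 2). L_avg = sum(p_i * l_i) = 30/73*1 + 14/73*2 + 29/73*2 = 116/73 = 1.589

1.589 bits


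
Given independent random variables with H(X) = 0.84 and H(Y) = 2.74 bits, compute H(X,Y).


For independent variables, H(X,Y) = H(X) + H(Y) = 0.84 + 2.74 = 3.58

3.58 bits


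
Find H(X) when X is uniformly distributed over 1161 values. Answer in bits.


H = log2(n) = log2(1161) = 10.1812

10.1812 bits


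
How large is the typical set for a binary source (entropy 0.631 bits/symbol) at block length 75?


log2|A_typical| = nH = 75 * 0.631 = 47.325, so |A_typical| ~ 2^47.325 = 1.763e+14

1.763e+14


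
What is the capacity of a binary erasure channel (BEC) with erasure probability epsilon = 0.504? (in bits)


C = 1 - epsilon = 1 - 0.504 = 0.496

0.496 bits


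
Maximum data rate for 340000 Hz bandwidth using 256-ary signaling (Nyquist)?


Rate = 2 * B * log2(M) = 2 * 340000 * 8.0 = 5440000.0

5440000.0 bps


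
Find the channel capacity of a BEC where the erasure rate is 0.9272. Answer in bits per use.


C = 1 - epsilon = 1 - 0.9272 = 0.0728

0.0728 bits


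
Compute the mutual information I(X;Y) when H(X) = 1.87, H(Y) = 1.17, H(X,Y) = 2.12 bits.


I(X;Y) = H(X) + H(Y) - H(X,Y) = 1.87 + 1.17 - 2.12 = 0.92

0.92 bits


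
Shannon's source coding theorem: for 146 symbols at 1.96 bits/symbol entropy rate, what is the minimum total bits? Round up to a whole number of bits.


Minimum bits >= n * H = 146 * 1.96 = 286.16, rounded up to a whole number of bits = 287

287 bits


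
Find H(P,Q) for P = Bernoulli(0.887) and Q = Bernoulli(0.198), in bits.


H(P,Q) = -p*log2(q) - (1-p)*log2(1-q). -0.887*log2(0.198) = 2.072411; -0.113*log2(0.802) = 0.035971. H(P,Q) = 2.072411 + 0.035971 = 2.1084

2.1084 bits


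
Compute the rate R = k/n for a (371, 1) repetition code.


Rate = k/n = 1/371

1/371


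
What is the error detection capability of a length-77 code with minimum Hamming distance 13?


Detection capability = d_min - 1 = 13 - 1 = 12

12 errors


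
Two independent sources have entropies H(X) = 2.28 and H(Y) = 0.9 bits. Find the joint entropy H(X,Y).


For independent variables, H(X,Y) = H(X) + H(Y) = 2.28 + 0.9 = 3.18

3.18 bits


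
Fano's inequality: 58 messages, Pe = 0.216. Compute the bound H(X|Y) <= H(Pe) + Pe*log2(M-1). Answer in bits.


H(Pe) = -Pe*log2(Pe) - (1-Pe)*log2(1-Pe) = -0.216*log2(0.216) - 0.784*log2(0.784) = 0.477554 + 0.275242 = 0.7528. Pe*log2(M-1) = 0.216*log2(57) = 1.259904. Bound = H(Pe) + Pe*log2(M-1) = 0.477554 + 0.275242 + 1.259904 = 2.0127

2.0127 bits


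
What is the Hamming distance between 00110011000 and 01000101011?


Count differing positions: . ^ ^ ^ . ^ ^ . . ^ ^ = 7 differences

7


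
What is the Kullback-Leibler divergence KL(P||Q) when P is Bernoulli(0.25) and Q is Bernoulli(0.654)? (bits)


KL = p*log2(p/q) + (1-p)*log2((1-p)/(1-q)) = 0.25*log2(0.25/0.654) + 0.75*log2(0.75/0.346) = 0.4902

0.4902 bits


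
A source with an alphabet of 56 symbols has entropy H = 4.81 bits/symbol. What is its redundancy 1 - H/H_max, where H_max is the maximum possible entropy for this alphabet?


H_max = log2(K) = log2(56) = 5.8074 bits/symbol. Redundancy = 1 - H/H_max = 1 - 4.81/5.8074 = 1 - 0.8283 = 0.1717

0.1717


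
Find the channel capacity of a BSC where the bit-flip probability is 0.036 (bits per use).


H(p) = -p*log2(p) - (1-p)*log2(1-p) = -0.036*log2(0.036) - 0.964*log2(0.964) = 0.172651 + 0.050991 = 0.2236. C = 1 - H(p) = 1 - 0.2236 = 0.7764

0.7764 bits


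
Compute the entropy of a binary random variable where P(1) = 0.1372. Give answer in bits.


H = -p*log2(p) - (1-p)*log2(1-p). -0.1372*log2(0.1372) = 0.393167; -0.8628*log2(0.8628) = 0.183692. H = 0.393167 + 0.183692 = 0.5769

0.5769 bits


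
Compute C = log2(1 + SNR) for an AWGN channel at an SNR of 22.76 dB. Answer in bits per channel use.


SNR_linear = 10^(22.76/10) = 188.7991; C = log2(1 + SNR_linear) = log2(1 + 188.7991) = 7.5683

7.5683 bits/channel use


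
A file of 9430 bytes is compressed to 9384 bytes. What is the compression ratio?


Ratio = original / compressed = 9430 / 9384 = 1.0049

1.0049


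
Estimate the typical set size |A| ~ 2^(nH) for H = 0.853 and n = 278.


log2|A_typical| = nH = 278 * 0.853 = 237.134, so |A_typical| ~ 2^237.134 = 2.424e+71

2.424e+71


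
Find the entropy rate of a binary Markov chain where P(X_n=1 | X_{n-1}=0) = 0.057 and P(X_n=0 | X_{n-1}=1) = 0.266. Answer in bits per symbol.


Stationary distribution: pi_0 = p10/(p01+p10) = 0.8235, pi_1 = 0.1765. Entropy rate H' = pi_0*H(p01) + pi_1*H(p10) = 0.8235*0.3154 + 0.1765*0.8357 = 0.4072

0.4072 bits/symbol


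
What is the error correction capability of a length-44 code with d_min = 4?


Correction capability = floor((d-1)/2) = floor((4-1)/2) = 1

1 errors


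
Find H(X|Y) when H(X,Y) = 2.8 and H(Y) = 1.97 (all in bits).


H(X|Y) = H(X,Y) - H(Y) = 2.8 - 1.97 = 0.83

0.83 bits


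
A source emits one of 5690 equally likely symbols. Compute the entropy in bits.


H = log2(n) = log2(5690) = 12.4742

12.4742 bits


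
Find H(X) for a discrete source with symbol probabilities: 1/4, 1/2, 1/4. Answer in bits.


H = -sum(p_i * log2(p_i)). Terms: -(1/4)*log2(1/4) = 0.500000; -(1/2)*log2(1/2) = 0.500000; -(1/4)*log2(1/4) = 0.500000. H = 0.500000 + 0.500000 + 0.500000 = 1.5

1.5 bits


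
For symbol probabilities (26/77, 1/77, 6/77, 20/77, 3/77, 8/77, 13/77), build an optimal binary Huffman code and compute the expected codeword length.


Huffman construction (repeatedly merge the two least-probable nodes; each merge adds 1 bit to every symbol beneath it): 1/77 + 3/77 = 4/77; 4/77 + 6/77 = 10/77; 8/77 + 10/77 = 18/77; 13/77 + 18/77 = 31/77; 20/77 + 26/77 = 46/77; 31/77 + 46/77 = 1. Resulting codeword lengths (in the order the probabilities were given): (2, 5, 4, 2, 5, 3, 2). L_avg = sum(p_i * l_i) = 26/77*2 + 1/77*5 + 6/77*4 + 20/77*2 + 3/77*5 + 8/77*3 + 13/77*2 = 186/77 = 2.4156

2.4156 bits


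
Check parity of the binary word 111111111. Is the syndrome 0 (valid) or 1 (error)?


Syndrome = XOR of all bits = 1 XOR 1 XOR 1 XOR 1 XOR 1 XOR 1 XOR 1 XOR 1 XOR 1 = 1

1


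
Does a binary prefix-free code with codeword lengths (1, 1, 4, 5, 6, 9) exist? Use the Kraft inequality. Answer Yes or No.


Kraft sum = sum(2^(-l_i)) = 1.1113, need <= 1. Result: violated (a binary prefix-free code with these lengths cannot exist)

No


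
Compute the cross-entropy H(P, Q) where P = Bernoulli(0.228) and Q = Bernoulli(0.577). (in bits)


H(P,Q) = -p*log2(q) - (1-p)*log2(1-q). -0.228*log2(0.577) = 0.180885; -0.772*log2(0.423) = 0.958261. H(P,Q) = 0.180885 + 0.958261 = 1.1391

1.1391 bits


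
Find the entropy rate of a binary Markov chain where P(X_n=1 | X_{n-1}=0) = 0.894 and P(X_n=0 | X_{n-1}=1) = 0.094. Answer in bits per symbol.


Stationary distribution: pi_0 = p10/(p01+p10) = 0.0951, pi_1 = 0.9049. Entropy rate H' = pi_0*H(p01) + pi_1*H(p10) = 0.0951*0.4877 + 0.9049*0.4497 = 0.4533

0.4533 bits/symbol


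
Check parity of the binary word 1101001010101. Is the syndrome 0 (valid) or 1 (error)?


Syndrome = XOR of all bits = 1 XOR 1 XOR 0 XOR 1 XOR 0 XOR 0 XOR 1 XOR 0 XOR 1 XOR 0 XOR 1 XOR 0 XOR 1 = 1

1


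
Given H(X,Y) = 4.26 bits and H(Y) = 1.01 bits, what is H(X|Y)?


H(X|Y) = H(X,Y) - H(Y) = 4.26 - 1.01 = 3.25

3.25 bits


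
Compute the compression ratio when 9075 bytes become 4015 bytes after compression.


Ratio = original / compressed = 9075 / 4015 = 2.2603

2.2603


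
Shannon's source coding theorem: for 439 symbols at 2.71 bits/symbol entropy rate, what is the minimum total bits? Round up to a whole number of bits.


Minimum bits >= n * H = 439 * 2.71 = 1189.69, rounded up to a whole number of bits = 1190

1190 bits


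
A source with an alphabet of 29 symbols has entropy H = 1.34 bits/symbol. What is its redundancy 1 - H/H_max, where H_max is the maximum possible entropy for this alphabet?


H_max = log2(K) = log2(29) = 4.858 bits/symbol. Redundancy = 1 - H/H_max = 1 - 1.34/4.858 = 1 - 0.2758 = 0.7242

0.7242


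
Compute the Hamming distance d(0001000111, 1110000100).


Count differing positions: ^ ^ ^ ^ . . . . ^ ^ = 6 differences

6


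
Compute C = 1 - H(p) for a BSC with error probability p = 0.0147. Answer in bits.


H(p) = -p*log2(p) - (1-p)*log2(1-p) = -0.0147*log2(0.0147) - 0.9853*log2(0.9853) = 0.089494 + 0.021051 = 0.1105. C = 1 - H(p) = 1 - 0.1105 = 0.8895

0.8895 bits


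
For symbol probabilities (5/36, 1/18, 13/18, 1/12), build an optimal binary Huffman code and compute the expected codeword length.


Huffman construction (repeatedly merge the two least-probable nodes; each merge adds 1 bit to every symbol beneath it): 1/18 + 1/12 = 5/36; 5/36 + 5/36 = 5/18; 5/18 + 13/18 = 1. Resulting codeword lengths (in the order the probabilities were given): (2, 3, 1, 3). L_avg = sum(p_i * l_i) = 5/36*2 + 1/18*3 + 13/18*1 + 1/12*3 = 17/12 = 1.4167

1.4167 bits


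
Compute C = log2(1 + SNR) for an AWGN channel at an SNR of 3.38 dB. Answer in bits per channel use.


SNR_linear = 10^(3.38/10) = 2.1777; C = log2(1 + SNR_linear) = log2(1 + 2.1777) = 1.668

1.668 bits/channel use


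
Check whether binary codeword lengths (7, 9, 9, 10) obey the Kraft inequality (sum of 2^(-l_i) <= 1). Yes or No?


Kraft sum = sum(2^(-l_i)) = 0.0127, need <= 1. Result: satisfied (a binary prefix-free code with these lengths exists)

Yes


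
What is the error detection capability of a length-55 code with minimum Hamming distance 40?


Detection capability = d_min - 1 = 40 - 1 = 39

39 errors


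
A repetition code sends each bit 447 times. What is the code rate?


Rate = k/n = 1/447

1/447


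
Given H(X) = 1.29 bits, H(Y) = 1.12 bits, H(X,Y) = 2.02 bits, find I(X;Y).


I(X;Y) = H(X) + H(Y) - H(X,Y) = 1.29 + 1.12 - 2.02 = 0.39

0.39 bits


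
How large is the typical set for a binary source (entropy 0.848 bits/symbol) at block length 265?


log2|A_typical| = nH = 265 * 0.848 = 224.72, so |A_typical| ~ 2^224.72 = 4.441e+67

4.441e+67


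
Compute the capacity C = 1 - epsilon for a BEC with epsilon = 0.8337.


C = 1 - epsilon = 1 - 0.8337 = 0.1663

0.1663 bits


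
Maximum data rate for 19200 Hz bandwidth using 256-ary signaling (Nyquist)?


Rate = 2 * B * log2(M) = 2 * 19200 * 8.0 = 307200.0

307200.0 bps


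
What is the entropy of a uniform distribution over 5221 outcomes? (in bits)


H = log2(n) = log2(5221) = 12.3501

12.3501 bits


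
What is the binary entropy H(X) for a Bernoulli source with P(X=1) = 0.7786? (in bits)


H = -p*log2(p) - (1-p)*log2(1-p). -0.7786*log2(0.7786) = 0.281110; -0.2214*log2(0.2214) = 0.481605. H = 0.281110 + 0.481605 = 0.7627

0.7627 bits


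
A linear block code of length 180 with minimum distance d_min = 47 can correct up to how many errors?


Correction capability = floor((d-1)/2) = floor((47-1)/2) = 23

23 errors


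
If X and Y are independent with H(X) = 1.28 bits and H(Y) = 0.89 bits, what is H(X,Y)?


For independent variables, H(X,Y) = H(X) + H(Y) = 1.28 + 0.89 = 2.17

2.17 bits


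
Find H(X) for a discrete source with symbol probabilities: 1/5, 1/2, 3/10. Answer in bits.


H = -sum(p_i * log2(p_i)). Terms: -(1/5)*log2(1/5) = 0.464386; -(1/2)*log2(1/2) = 0.500000; -(3/10)*log2(3/10) = 0.521090. H = 0.464386 + 0.500000 + 0.521090 = 1.4855

1.4855 bits


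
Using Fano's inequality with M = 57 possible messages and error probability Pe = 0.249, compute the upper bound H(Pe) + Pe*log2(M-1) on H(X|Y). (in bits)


H(Pe) = -Pe*log2(Pe) - (1-Pe)*log2(1-Pe) = -0.249*log2(0.249) - 0.751*log2(0.751) = 0.499440 + 0.310250 = 0.8097. Pe*log2(M-1) = 0.249*log2(56) = 1.446031. Bound = H(Pe) + Pe*log2(M-1) = 0.499440 + 0.310250 + 1.446031 = 2.2557

2.2557 bits


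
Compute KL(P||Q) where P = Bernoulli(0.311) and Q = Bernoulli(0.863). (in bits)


KL = p*log2(p/q) + (1-p)*log2((1-p)/(1-q)) = 0.311*log2(0.311/0.863) + 0.689*log2(0.689/0.137) = 1.1477

1.1477 bits


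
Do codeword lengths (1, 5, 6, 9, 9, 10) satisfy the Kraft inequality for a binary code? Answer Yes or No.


Kraft sum = sum(2^(-l_i)) = 0.5518, need <= 1. Result: satisfied (a binary prefix-free code with these lengths exists)

Yes


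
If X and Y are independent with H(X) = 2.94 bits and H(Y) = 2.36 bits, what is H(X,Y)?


For independent variables, H(X,Y) = H(X) + H(Y) = 2.94 + 2.36 = 5.3

5.3 bits


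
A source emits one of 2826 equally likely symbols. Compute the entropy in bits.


H = log2(n) = log2(2826) = 11.4645

11.4645 bits


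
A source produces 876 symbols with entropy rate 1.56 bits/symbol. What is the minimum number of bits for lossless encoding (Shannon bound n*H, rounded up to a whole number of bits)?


Minimum bits >= n * H = 876 * 1.56 = 1366.56, rounded up to a whole number of bits = 1367

1367 bits


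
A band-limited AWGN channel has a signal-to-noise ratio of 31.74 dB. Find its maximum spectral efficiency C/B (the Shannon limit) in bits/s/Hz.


SNR_linear = 10^(31.74/10) = 1492.7944; C/B = log2(1 + SNR_linear) = log2(1 + 1492.7944) = 10.5448

10.5448 bits/s/Hz


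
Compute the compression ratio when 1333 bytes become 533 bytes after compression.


Ratio = original / compressed = 1333 / 533 = 2.5009

2.5009


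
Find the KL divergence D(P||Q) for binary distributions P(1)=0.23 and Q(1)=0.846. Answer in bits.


KL = p*log2(p/q) + (1-p)*log2((1-p)/(1-q)) = 0.23*log2(0.23/0.846) + 0.77*log2(0.77/0.154) = 1.3557

1.3557 bits
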